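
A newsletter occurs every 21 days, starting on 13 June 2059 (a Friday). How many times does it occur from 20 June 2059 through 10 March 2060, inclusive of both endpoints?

Occurrences land 21·i days after 13 June 2059 for i = 0, 1, 2, …
20 June 2059 is 7 days after the start; 7 ÷ 21 = 0 remainder 7; since the remainder is 7, round up to i = 1. First occurrence in the window: #2 on 4 July 2059 (1×21 = 21 days in).
10 March 2060 is 271 days after the start; 271 ÷ 21 = 12 remainder 19. Last occurrence in the window: #13 on 20 February 2060.
Occurrences #2 through #13: 12 in total.

12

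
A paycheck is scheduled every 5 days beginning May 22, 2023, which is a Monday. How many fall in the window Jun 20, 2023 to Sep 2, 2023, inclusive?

Occurrences land 5·i days after May 22, 2023 for i = 0, 1, 2, …
Jun 20, 2023 is 29 days after the start; 29 ÷ 5 = 5 remainder 4; since the remainder is 4, round up to i = 6. First occurrence in the window: #7 on Jun 21, 2023 (6×5 = 30 days in).
Sep 2, 2023 is 103 days after the start; 103 ÷ 5 = 20 remainder 3. Last occurrence in the window: #21 on Aug 30, 2023.
Occurrences #7 through #21: 15 in total.

15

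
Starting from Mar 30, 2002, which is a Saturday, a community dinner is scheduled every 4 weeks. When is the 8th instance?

The 8th occurrence is 7 intervals after the first: 7 × 28 = 196 days after Mar 30, 2002.
Mar has 31 days — 1 day to the end of Mar leaves 195.
Apr has 30 days (165 left).
May has 31 days (134 left).
Jun has 30 days (104 left).
Jul has 31 days (73 left).
Aug has 31 days (42 left).
Sep has 30 days (12 left).
12 days into Oct → Oct 12, 2002.

Oct 12, 2002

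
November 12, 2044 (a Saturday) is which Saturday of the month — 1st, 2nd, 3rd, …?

2nd

Day 12 falls in week ⌈12/7⌉ of the month.
Days 1–7 hold the 1st Saturday, 8–14 the 2nd, 15–21 the 3rd, 22–28 the 4th, 29–31 the 5th.
12 is in the range for the 2nd.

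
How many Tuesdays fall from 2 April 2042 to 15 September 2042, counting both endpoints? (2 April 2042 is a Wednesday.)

2 April 2042 is a Wednesday; the first Tuesday on or after it is 8 April 2042 (6 days later).
From 8 April 2042 to 15 September 2042: 22 + 31 + 30 + 31 + 31 + 15 = 160 days (rest of April, May, June, July, August, September).
160 ÷ 7 = 22 full weeks with remainder 6, so 22 more Tuesdays after the first → 23.

23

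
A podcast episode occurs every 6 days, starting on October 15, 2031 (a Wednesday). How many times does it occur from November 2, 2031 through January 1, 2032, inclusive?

11

Occurrences land 6·i days after October 15, 2031 for i = 0, 1, 2, …
November 2, 2031 is 18 days after the start; 18 ÷ 6 = 3 remainder 0. First occurrence in the window: #4 on November 2, 2031 (3×6 = 18 days in).
January 1, 2032 is 78 days after the start; 78 ÷ 6 = 13 remainder 0. Last occurrence in the window: #14 on January 1, 2032.
Occurrences #4 through #14: 11 in total.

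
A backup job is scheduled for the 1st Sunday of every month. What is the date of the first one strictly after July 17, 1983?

August 7, 1983

July 1983 starts on a Friday, so its 1st Sunday is July 3, 1983 (2 days in).
That is not after July 17, 1983, so look at August 1983.
August 1983 starts on a Monday, so its 1st Sunday is August 7, 1983 (6 days in).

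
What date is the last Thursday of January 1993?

1993-01-28

The first Thursday of January 1993 is January 7.
January 1993 has 31 days. Adding weeks: 7, 14, 21, 28 — the last one ≤ 31 is the 28th.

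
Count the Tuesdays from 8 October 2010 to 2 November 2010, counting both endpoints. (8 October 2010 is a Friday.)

4

8 October 2010 is a Friday; the first Tuesday on or after it is 12 October 2010 (4 days later).
From 12 October 2010 to 2 November 2010: 19 + 2 = 21 days (rest of October, November).
21 ÷ 7 = 3 full weeks with remainder 0, so 3 more Tuesdays after the first → 4.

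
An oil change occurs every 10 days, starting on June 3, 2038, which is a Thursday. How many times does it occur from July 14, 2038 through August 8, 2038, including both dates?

2

Occurrences land 10·i days after June 3, 2038 for i = 0, 1, 2, …
July 14, 2038 is 41 days after the start; 41 ÷ 10 = 4 remainder 1; since the remainder is 1, round up to i = 5. First occurrence in the window: #6 on July 23, 2038 (5×10 = 50 days in).
August 8, 2038 is 66 days after the start; 66 ÷ 10 = 6 remainder 6. Last occurrence in the window: #7 on August 2, 2038.
Occurrences #6 through #7: 2 in total.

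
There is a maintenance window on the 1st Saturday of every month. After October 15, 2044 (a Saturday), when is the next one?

October 2044 starts on a Saturday, so its 1st Saturday is October 1, 2044.
That is not after October 15, 2044, so look at November 2044.
November 2044 starts on a Tuesday, so its 1st Saturday is November 5, 2044 (4 days in).

November 5, 2044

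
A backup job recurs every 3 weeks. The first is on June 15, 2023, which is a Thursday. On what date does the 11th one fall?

January 11, 2024

The 11th occurrence is 10 intervals after the first: 10 × 21 = 210 days after June 15, 2023.
June has 30 days — 15 days to the end of June leaves 195.
July has 31 days (164 left).
August has 31 days (133 left).
September has 30 days (103 left).
October has 31 days (72 left).
November has 30 days (42 left).
December has 31 days (11 left).
11 days into January → January 11, 2024.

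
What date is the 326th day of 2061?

November 22, 2061

January has 31 days (326 − 31 = 295 remain).
February has 28 days (295 − 28 = 267 remain).
March has 31 days (267 − 31 = 236 remain).
April has 30 days (236 − 30 = 206 remain).
May has 31 days (206 − 31 = 175 remain).
June has 30 days (175 − 30 = 145 remain).
July has 31 days (145 − 31 = 114 remain).
August has 31 days (114 − 31 = 83 remain).
September has 30 days (83 − 30 = 53 remain).
October has 31 days (53 − 31 = 22 remain).
22 into November → November 22.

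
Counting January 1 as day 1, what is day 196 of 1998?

1998-07-15

January has 31 days (196 − 31 = 165 remain).
February has 28 days (165 − 28 = 137 remain).
March has 31 days (137 − 31 = 106 remain).
April has 30 days (106 − 30 = 76 remain).
May has 31 days (76 − 31 = 45 remain).
June has 30 days (45 − 30 = 15 remain).
15 into July → July 15.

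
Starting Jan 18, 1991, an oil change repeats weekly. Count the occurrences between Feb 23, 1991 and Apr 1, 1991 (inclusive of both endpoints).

5

Occurrences land 7·i days after Jan 18, 1991 for i = 0, 1, 2, …
Feb 23, 1991 is 36 days after the start; 36 ÷ 7 = 5 remainder 1; since the remainder is 1, round up to i = 6. First occurrence in the window: #7 on Mar 1, 1991 (6×7 = 42 days in).
Apr 1, 1991 is 73 days after the start; 73 ÷ 7 = 10 remainder 3. Last occurrence in the window: #11 on Mar 29, 1991.
Occurrences #7 through #11: 5 in total.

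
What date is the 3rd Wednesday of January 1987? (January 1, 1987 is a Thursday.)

1987-01-21

January 1987 begins on a Thursday, so the first Wednesday is January 7 (6 days later).
The 3rd Wednesday is 2 weeks later: 7 + 14 = 21.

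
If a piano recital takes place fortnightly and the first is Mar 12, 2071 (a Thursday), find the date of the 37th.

The 37th occurrence is 36 intervals after the first: 36 × 14 = 504 days after Mar 12, 2071.
Mar has 31 days — 19 days to the end of Mar leaves 485.
From end of Mar to end of 2071 is 275 days (210 left).
Jan has 31 days (179 left).
Feb has 29 days (150 left).
Mar has 31 days (119 left).
Apr has 30 days (89 left).
May has 31 days (58 left).
Jun has 30 days (28 left).
28 days into Jul → Jul 28, 2072.

Jul 28, 2072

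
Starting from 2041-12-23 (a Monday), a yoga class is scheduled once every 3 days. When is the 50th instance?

The 50th occurrence is 49 intervals after the first: 49 × 3 = 147 days after 2041-12-23.
December has 31 days — 8 days to the end of December leaves 139.
January has 31 days (108 left).
February has 28 days (80 left).
March has 31 days (49 left).
April has 30 days (19 left).
19 days into May → 2042-05-19.

2042-05-19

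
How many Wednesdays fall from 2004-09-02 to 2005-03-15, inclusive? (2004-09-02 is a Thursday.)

2004-09-02 is a Thursday; the first Wednesday on or after it is 2004-09-08 (6 days later).
From 2004-09-08 to 2005-03-15: 22 + 31 + 30 + 31 + 31 + 28 + 15 = 188 days (rest of September, October, November, December, January, February, March).
188 ÷ 7 = 26 full weeks with remainder 6, so 26 more Wednesdays after the first → 27.

27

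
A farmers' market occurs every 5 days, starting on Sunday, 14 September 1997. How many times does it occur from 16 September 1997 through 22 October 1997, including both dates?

7

Occurrences land 5·i days after 14 September 1997 for i = 0, 1, 2, …
16 September 1997 is 2 days after the start; 2 ÷ 5 = 0 remainder 2; since the remainder is 2, round up to i = 1. First occurrence in the window: #2 on 19 September 1997 (1×5 = 5 days in).
22 October 1997 is 38 days after the start; 38 ÷ 5 = 7 remainder 3. Last occurrence in the window: #8 on 19 October 1997.
Occurrences #2 through #8: 7 in total.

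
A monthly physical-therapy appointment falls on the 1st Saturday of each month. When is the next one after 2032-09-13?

2032-10-02

September 2032 starts on a Wednesday, so its 1st Saturday is 2032-09-04 (3 days in).
That is not after 2032-09-13, so look at October 2032.
October 2032 starts on a Friday, so its 1st Saturday is 2032-10-02 (1 day in).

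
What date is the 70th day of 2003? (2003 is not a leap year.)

Mar 11, 2003

Jan has 31 days (70 − 31 = 39 remain).
Feb has 28 days (39 − 28 = 11 remain).
11 into Mar → Mar 11.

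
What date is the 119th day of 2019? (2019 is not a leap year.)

29 April 2019

January has 31 days (119 − 31 = 88 remain).
February has 28 days (88 − 28 = 60 remain).
March has 31 days (60 − 31 = 29 remain).
29 into April → April 29.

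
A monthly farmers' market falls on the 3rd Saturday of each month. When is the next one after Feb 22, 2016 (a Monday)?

Mar 19, 2016

Feb 2016 starts on a Monday; its first Saturday is the 6th, so the 3rd Saturday is the 20th — Feb 20, 2016.
That is not after Feb 22, 2016, so look at Mar 2016.
Mar 2016 starts on a Tuesday; its first Saturday is the 5th, so the 3rd Saturday is the 19th — Mar 19, 2016.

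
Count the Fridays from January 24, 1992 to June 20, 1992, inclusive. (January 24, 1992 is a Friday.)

January 24, 1992 is a Friday; the first Friday on or after it is January 24, 1992.
From January 24, 1992 to June 20, 1992: 7 + 29 + 31 + 30 + 31 + 20 = 148 days (rest of January, February, March, April, May, June).
148 ÷ 7 = 21 full weeks with remainder 1, so 21 more Fridays after the first → 22.

22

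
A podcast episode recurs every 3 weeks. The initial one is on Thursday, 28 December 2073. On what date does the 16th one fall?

The 16th occurrence is 15 intervals after the first: 15 × 21 = 315 days after 28 December 2073.
December has 31 days — 3 days to the end of December leaves 312.
January has 31 days (281 left).
February has 28 days (253 left).
March has 31 days (222 left).
April has 30 days (192 left).
May has 31 days (161 left).
June has 30 days (131 left).
July has 31 days (100 left).
August has 31 days (69 left).
September has 30 days (39 left).
October has 31 days (8 left).
8 days into November → 8 November 2074.

8 November 2074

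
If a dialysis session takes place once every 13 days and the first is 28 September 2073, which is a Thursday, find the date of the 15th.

29 March 2074

The 15th occurrence is 14 intervals after the first: 14 × 13 = 182 days after 28 September 2073.
September has 30 days — 2 days to the end of September leaves 180.
October has 31 days (149 left).
November has 30 days (119 left).
December has 31 days (88 left).
January has 31 days (57 left).
February has 28 days (29 left).
29 days into March → 29 March 2074.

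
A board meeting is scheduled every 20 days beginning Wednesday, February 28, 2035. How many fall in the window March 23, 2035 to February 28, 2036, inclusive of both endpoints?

17

Occurrences land 20·i days after February 28, 2035 for i = 0, 1, 2, …
March 23, 2035 is 23 days after the start; 23 ÷ 20 = 1 remainder 3; since the remainder is 3, round up to i = 2. First occurrence in the window: #3 on April 9, 2035 (2×20 = 40 days in).
February 28, 2036 is 365 days after the start; 365 ÷ 20 = 18 remainder 5. Last occurrence in the window: #19 on February 23, 2036.
Occurrences #3 through #19: 17 in total.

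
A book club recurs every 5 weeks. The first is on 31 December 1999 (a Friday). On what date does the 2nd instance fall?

The 2nd occurrence is 1 interval after the first: 1 × 35 = 35 days after 31 December 1999.
December has 31 days — 0 days to the end of December leaves 35.
January has 31 days (4 left).
4 days into February → 4 February 2000.

4 February 2000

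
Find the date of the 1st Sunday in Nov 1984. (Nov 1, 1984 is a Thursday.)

Nov 4, 1984

Nov 1984 begins on a Thursday, so the first Sunday is Nov 4 (3 days later).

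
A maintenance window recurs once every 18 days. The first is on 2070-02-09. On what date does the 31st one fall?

2071-08-03

The 31st occurrence is 30 intervals after the first: 30 × 18 = 540 days after 2070-02-09.
February has 28 days — 19 days to the end of February leaves 521.
From end of February to end of 2070 is 306 days (215 left).
January has 31 days (184 left).
February has 28 days (156 left).
March has 31 days (125 left).
April has 30 days (95 left).
May has 31 days (64 left).
June has 30 days (34 left).
July has 31 days (3 left).
3 days into August → 2071-08-03.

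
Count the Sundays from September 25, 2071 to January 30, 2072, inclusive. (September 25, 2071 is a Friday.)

September 25, 2071 is a Friday; the first Sunday on or after it is September 27, 2071 (2 days later).
From September 27, 2071 to January 30, 2072: 3 + 31 + 30 + 31 + 30 = 125 days (rest of September, October, November, December, January).
125 ÷ 7 = 17 full weeks with remainder 6, so 17 more Sundays after the first → 18.

18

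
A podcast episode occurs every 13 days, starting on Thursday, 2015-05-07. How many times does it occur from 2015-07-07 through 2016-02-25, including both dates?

18

Occurrences land 13·i days after 2015-05-07 for i = 0, 1, 2, …
2015-07-07 is 61 days after the start; 61 ÷ 13 = 4 remainder 9; since the remainder is 9, round up to i = 5. First occurrence in the window: #6 on 2015-07-11 (5×13 = 65 days in).
2016-02-25 is 294 days after the start; 294 ÷ 13 = 22 remainder 8. Last occurrence in the window: #23 on 2016-02-17.
Occurrences #6 through #23: 18 in total.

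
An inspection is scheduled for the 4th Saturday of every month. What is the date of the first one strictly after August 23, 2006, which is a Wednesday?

August 2006 starts on a Tuesday; its first Saturday is the 5th, so the 4th Saturday is the 26th — August 26, 2006.
August 26, 2006 is after August 23, 2006, so that is the next one.

August 26, 2006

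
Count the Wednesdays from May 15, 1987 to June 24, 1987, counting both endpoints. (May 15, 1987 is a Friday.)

May 15, 1987 is a Friday; the first Wednesday on or after it is May 20, 1987 (5 days later).
From May 20, 1987 to June 24, 1987: 11 + 24 = 35 days (rest of May, June).
35 ÷ 7 = 5 full weeks with remainder 0, so 5 more Wednesdays after the first → 6.

6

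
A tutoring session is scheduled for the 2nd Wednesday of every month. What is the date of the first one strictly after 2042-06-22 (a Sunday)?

June 2042 starts on a Sunday; its first Wednesday is the 4th, so the 2nd Wednesday is the 11th — 2042-06-11.
That is not after 2042-06-22, so look at July 2042.
July 2042 starts on a Tuesday; its first Wednesday is the 2nd, so the 2nd Wednesday is the 9th — 2042-07-09.

2042-07-09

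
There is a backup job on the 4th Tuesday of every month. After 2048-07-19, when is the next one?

2048-07-28

July 2048 starts on a Wednesday; its first Tuesday is the 7th, so the 4th Tuesday is the 28th — 2048-07-28.
2048-07-28 is after 2048-07-19, so that is the next one.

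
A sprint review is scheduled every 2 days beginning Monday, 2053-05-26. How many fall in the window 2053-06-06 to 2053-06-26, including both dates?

10

Occurrences land 2·i days after 2053-05-26 for i = 0, 1, 2, …
2053-06-06 is 11 days after the start; 11 ÷ 2 = 5 remainder 1; since the remainder is 1, round up to i = 6. First occurrence in the window: #7 on 2053-06-07 (6×2 = 12 days in).
2053-06-26 is 31 days after the start; 31 ÷ 2 = 15 remainder 1. Last occurrence in the window: #16 on 2053-06-25.
Occurrences #7 through #16: 10 in total.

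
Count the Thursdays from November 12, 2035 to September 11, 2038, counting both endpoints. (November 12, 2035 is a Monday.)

148

November 12, 2035 is a Monday; the first Thursday on or after it is November 15, 2035 (3 days later).
From November 15, 2035 to September 11, 2038: 46 + 366 + 365 + 254 = 1031 days (rest of 2035, 2036, 2037, to September 11, 2038 in 2038).
1031 ÷ 7 = 147 full weeks with remainder 2, so 147 more Thursdays after the first → 148.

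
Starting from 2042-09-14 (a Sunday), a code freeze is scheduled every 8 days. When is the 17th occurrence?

The 17th occurrence is 16 intervals after the first: 16 × 8 = 128 days after 2042-09-14.
September has 30 days — 16 days to the end of September leaves 112.
October has 31 days (81 left).
November has 30 days (51 left).
December has 31 days (20 left).
20 days into January → 2043-01-20.

2043-01-20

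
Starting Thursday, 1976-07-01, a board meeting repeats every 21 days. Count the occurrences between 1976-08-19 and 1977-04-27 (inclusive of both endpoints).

Occurrences land 21·i days after 1976-07-01 for i = 0, 1, 2, …
1976-08-19 is 49 days after the start; 49 ÷ 21 = 2 remainder 7; since the remainder is 7, round up to i = 3. First occurrence in the window: #4 on 1976-09-02 (3×21 = 63 days in).
1977-04-27 is 300 days after the start; 300 ÷ 21 = 14 remainder 6. Last occurrence in the window: #15 on 1977-04-21.
Occurrences #4 through #15: 12 in total.

12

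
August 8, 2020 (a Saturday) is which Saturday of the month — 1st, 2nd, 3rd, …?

2nd

Day 8 falls in week ⌈8/7⌉ of the month.
Days 1–7 hold the 1st Saturday, 8–14 the 2nd, 15–21 the 3rd, 22–28 the 4th, 29–31 the 5th.
8 is in the range for the 2nd.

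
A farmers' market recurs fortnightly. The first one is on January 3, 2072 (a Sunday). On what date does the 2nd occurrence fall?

The 2nd occurrence is 1 interval after the first: 1 × 14 = 14 days after January 3, 2072.
14 days later is January 17, 2072.

January 17, 2072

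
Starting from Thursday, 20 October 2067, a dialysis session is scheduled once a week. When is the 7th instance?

The 7th occurrence is 6 intervals after the first: 6 × 7 = 42 days after 20 October 2067.
October has 31 days — 11 days to the end of October leaves 31.
November has 30 days (1 left).
1 day into December → 1 December 2067.

1 December 2067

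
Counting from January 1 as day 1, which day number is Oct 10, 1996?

284

Days in months before Oct: 31 + 29 + 31 + 30 + 31 + 30 + 31 + 31 + 30 = 274.
Plus 10 days into Oct → day 284.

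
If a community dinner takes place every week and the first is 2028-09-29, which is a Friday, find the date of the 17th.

The 17th occurrence is 16 intervals after the first: 16 × 7 = 112 days after 2028-09-29.
September has 30 days — 1 day to the end of September leaves 111.
October has 31 days (80 left).
November has 30 days (50 left).
December has 31 days (19 left).
19 days into January → 2029-01-19.

2029-01-19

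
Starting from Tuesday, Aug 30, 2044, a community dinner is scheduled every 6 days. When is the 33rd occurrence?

The 33rd occurrence is 32 intervals after the first: 32 × 6 = 192 days after Aug 30, 2044.
Aug has 31 days — 1 day to the end of Aug leaves 191.
Sep has 30 days (161 left).
Oct has 31 days (130 left).
Nov has 30 days (100 left).
Dec has 31 days (69 left).
Jan has 31 days (38 left).
Feb has 28 days (10 left).
10 days into Mar → Mar 10, 2045.

Mar 10, 2045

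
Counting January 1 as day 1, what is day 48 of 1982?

Jan has 31 days (48 − 31 = 17 remain).
17 into Feb → Feb 17.

Feb 17, 1982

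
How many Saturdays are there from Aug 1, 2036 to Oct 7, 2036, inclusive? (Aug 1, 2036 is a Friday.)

10

Aug 1, 2036 is a Friday; the first Saturday on or after it is Aug 2, 2036 (1 day later).
From Aug 2, 2036 to Oct 7, 2036: 29 + 30 + 7 = 66 days (rest of Aug, Sep, Oct).
66 ÷ 7 = 9 full weeks with remainder 3, so 9 more Saturdays after the first → 10.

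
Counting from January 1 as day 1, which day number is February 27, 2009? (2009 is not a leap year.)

58

Days in months before February: 31 = 31.
Plus 27 days into February → day 58.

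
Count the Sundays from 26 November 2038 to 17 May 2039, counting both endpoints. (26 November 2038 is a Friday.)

25

26 November 2038 is a Friday; the first Sunday on or after it is 28 November 2038 (2 days later).
From 28 November 2038 to 17 May 2039: 2 + 31 + 31 + 28 + 31 + 30 + 17 = 170 days (rest of November, December, January, February, March, April, May).
170 ÷ 7 = 24 full weeks with remainder 2, so 24 more Sundays after the first → 25.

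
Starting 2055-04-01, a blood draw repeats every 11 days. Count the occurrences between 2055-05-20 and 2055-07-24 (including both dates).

Occurrences land 11·i days after 2055-04-01 for i = 0, 1, 2, …
2055-05-20 is 49 days after the start; 49 ÷ 11 = 4 remainder 5; since the remainder is 5, round up to i = 5. First occurrence in the window: #6 on 2055-05-26 (5×11 = 55 days in).
2055-07-24 is 114 days after the start; 114 ÷ 11 = 10 remainder 4. Last occurrence in the window: #11 on 2055-07-20.
Occurrences #6 through #11: 6 in total.

6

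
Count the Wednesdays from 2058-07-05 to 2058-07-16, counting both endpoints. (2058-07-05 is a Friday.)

2058-07-05 is a Friday; the first Wednesday on or after it is 2058-07-10 (5 days later).
From 2058-07-10 to 2058-07-16 is 16 − 10 = 6 days.
6 ÷ 7 = 0 full weeks with remainder 6, so 0 more Wednesdays after the first → 1.

1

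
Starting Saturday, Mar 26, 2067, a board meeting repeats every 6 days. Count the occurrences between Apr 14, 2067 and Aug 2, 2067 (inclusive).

Occurrences land 6·i days after Mar 26, 2067 for i = 0, 1, 2, …
Apr 14, 2067 is 19 days after the start; 19 ÷ 6 = 3 remainder 1; since the remainder is 1, round up to i = 4. First occurrence in the window: #5 on Apr 19, 2067 (4×6 = 24 days in).
Aug 2, 2067 is 129 days after the start; 129 ÷ 6 = 21 remainder 3. Last occurrence in the window: #22 on Jul 30, 2067.
Occurrences #5 through #22: 18 in total.

18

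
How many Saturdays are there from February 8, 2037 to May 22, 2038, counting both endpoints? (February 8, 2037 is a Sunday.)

February 8, 2037 is a Sunday; the first Saturday on or after it is February 14, 2037 (6 days later).
From February 14, 2037 to May 22, 2038: 320 + 142 = 462 days (rest of 2037, to May 22, 2038 in 2038).
462 ÷ 7 = 66 full weeks with remainder 0, so 66 more Saturdays after the first → 67.

67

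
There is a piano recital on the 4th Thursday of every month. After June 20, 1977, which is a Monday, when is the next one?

June 1977 starts on a Wednesday; its first Thursday is the 2nd, so the 4th Thursday is the 23rd — June 23, 1977.
June 23, 1977 is after June 20, 1977, so that is the next one.

June 23, 1977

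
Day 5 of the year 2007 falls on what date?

5 into Jan → Jan 5.

Jan 5, 2007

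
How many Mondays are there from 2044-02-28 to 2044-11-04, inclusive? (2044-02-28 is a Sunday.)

36

2044-02-28 is a Sunday; the first Monday on or after it is 2044-02-29 (1 day later).
From 2044-02-29 to 2044-11-04: 0 + 31 + 30 + 31 + 30 + 31 + 31 + 30 + 31 + 4 = 249 days (rest of February, March, April, May, June, July, August, September, October, November).
249 ÷ 7 = 35 full weeks with remainder 4, so 35 more Mondays after the first → 36.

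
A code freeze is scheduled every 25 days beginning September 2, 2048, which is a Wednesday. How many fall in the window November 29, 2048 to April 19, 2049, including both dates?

6

Occurrences land 25·i days after September 2, 2048 for i = 0, 1, 2, …
November 29, 2048 is 88 days after the start; 88 ÷ 25 = 3 remainder 13; since the remainder is 13, round up to i = 4. First occurrence in the window: #5 on December 11, 2048 (4×25 = 100 days in).
April 19, 2049 is 229 days after the start; 229 ÷ 25 = 9 remainder 4. Last occurrence in the window: #10 on April 15, 2049.
Occurrences #5 through #10: 6 in total.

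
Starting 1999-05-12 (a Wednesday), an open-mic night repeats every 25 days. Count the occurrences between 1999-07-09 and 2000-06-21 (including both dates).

14

Occurrences land 25·i days after 1999-05-12 for i = 0, 1, 2, …
1999-07-09 is 58 days after the start; 58 ÷ 25 = 2 remainder 8; since the remainder is 8, round up to i = 3. First occurrence in the window: #4 on 1999-07-26 (3×25 = 75 days in).
2000-06-21 is 406 days after the start; 406 ÷ 25 = 16 remainder 6. Last occurrence in the window: #17 on 2000-06-15.
Occurrences #4 through #17: 14 in total.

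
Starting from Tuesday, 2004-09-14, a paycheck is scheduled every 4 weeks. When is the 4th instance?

The 4th occurrence is 3 intervals after the first: 3 × 28 = 84 days after 2004-09-14.
September has 30 days — 16 days to the end of September leaves 68.
October has 31 days (37 left).
November has 30 days (7 left).
7 days into December → 2004-12-07.

2004-12-07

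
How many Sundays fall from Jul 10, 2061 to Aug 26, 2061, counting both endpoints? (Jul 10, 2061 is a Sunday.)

Jul 10, 2061 is a Sunday; the first Sunday on or after it is Jul 10, 2061.
From Jul 10, 2061 to Aug 26, 2061: 21 + 26 = 47 days (rest of Jul, Aug).
47 ÷ 7 = 6 full weeks with remainder 5, so 6 more Sundays after the first → 7.

7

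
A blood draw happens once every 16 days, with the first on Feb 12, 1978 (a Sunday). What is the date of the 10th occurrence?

Jul 6, 1978

The 10th occurrence is 9 intervals after the first: 9 × 16 = 144 days after Feb 12, 1978.
Feb has 28 days — 16 days to the end of Feb leaves 128.
Mar has 31 days (97 left).
Apr has 30 days (67 left).
May has 31 days (36 left).
Jun has 30 days (6 left).
6 days into Jul → Jul 6, 1978.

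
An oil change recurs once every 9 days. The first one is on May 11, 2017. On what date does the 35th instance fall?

The 35th occurrence is 34 intervals after the first: 34 × 9 = 306 days after May 11, 2017.
May has 31 days — 20 days to the end of May leaves 286.
June has 30 days (256 left).
July has 31 days (225 left).
August has 31 days (194 left).
September has 30 days (164 left).
October has 31 days (133 left).
November has 30 days (103 left).
December has 31 days (72 left).
January has 31 days (41 left).
February has 28 days (13 left).
13 days into March → March 13, 2018.

March 13, 2018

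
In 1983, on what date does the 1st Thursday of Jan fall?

Jan 1983 begins on a Saturday, so the first Thursday is Jan 6 (5 days later).

Jan 6, 1983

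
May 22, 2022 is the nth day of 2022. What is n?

142

Days in months before May: 31 + 28 + 31 + 30 = 120.
Plus 22 days into May → day 142.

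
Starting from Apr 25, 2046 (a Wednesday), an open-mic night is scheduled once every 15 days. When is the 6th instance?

Jul 9, 2046

The 6th occurrence is 5 intervals after the first: 5 × 15 = 75 days after Apr 25, 2046.
Apr has 30 days — 5 days to the end of Apr leaves 70.
May has 31 days (39 left).
Jun has 30 days (9 left).
9 days into Jul → Jul 9, 2046.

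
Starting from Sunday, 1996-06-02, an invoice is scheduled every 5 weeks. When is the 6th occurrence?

1996-11-24

The 6th occurrence is 5 intervals after the first: 5 × 35 = 175 days after 1996-06-02.
June has 30 days — 28 days to the end of June leaves 147.
July has 31 days (116 left).
August has 31 days (85 left).
September has 30 days (55 left).
October has 31 days (24 left).
24 days into November → 1996-11-24.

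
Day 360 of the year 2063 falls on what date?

January has 31 days (360 − 31 = 329 remain).
February has 28 days (329 − 28 = 301 remain).
March has 31 days (301 − 31 = 270 remain).
April has 30 days (270 − 30 = 240 remain).
May has 31 days (240 − 31 = 209 remain).
June has 30 days (209 − 30 = 179 remain).
July has 31 days (179 − 31 = 148 remain).
August has 31 days (148 − 31 = 117 remain).
September has 30 days (117 − 30 = 87 remain).
October has 31 days (87 − 31 = 56 remain).
November has 30 days (56 − 30 = 26 remain).
26 into December → December 26.

2063-12-26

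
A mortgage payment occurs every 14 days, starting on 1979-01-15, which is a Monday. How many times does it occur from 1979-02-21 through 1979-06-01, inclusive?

7

Occurrences land 14·i days after 1979-01-15 for i = 0, 1, 2, …
1979-02-21 is 37 days after the start; 37 ÷ 14 = 2 remainder 9; since the remainder is 9, round up to i = 3. First occurrence in the window: #4 on 1979-02-26 (3×14 = 42 days in).
1979-06-01 is 137 days after the start; 137 ÷ 14 = 9 remainder 11. Last occurrence in the window: #10 on 1979-05-21.
Occurrences #4 through #10: 7 in total.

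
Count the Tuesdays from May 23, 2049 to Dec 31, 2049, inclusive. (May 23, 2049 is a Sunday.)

32

May 23, 2049 is a Sunday; the first Tuesday on or after it is May 25, 2049 (2 days later).
From May 25, 2049 to Dec 31, 2049: 6 + 30 + 31 + 31 + 30 + 31 + 30 + 31 = 220 days (rest of May, Jun, Jul, Aug, Sep, Oct, Nov, Dec).
220 ÷ 7 = 31 full weeks with remainder 3, so 31 more Tuesdays after the first → 32.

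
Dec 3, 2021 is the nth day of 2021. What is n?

337

Days in months before Dec: 31 + 28 + 31 + 30 + 31 + 30 + 31 + 31 + 30 + 31 + 30 = 334.
Plus 3 days into Dec → day 337.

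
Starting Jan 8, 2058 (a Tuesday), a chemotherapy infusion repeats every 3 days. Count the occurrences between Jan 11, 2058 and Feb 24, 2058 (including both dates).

15

Occurrences land 3·i days after Jan 8, 2058 for i = 0, 1, 2, …
Jan 11, 2058 is 3 days after the start; 3 ÷ 3 = 1 remainder 0. First occurrence in the window: #2 on Jan 11, 2058 (1×3 = 3 days in).
Feb 24, 2058 is 47 days after the start; 47 ÷ 3 = 15 remainder 2. Last occurrence in the window: #16 on Feb 22, 2058.
Occurrences #2 through #16: 15 in total.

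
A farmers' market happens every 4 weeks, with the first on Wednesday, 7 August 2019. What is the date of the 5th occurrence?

27 November 2019

The 5th occurrence is 4 intervals after the first: 4 × 28 = 112 days after 7 August 2019.
August has 31 days — 24 days to the end of August leaves 88.
September has 30 days (58 left).
October has 31 days (27 left).
27 days into November → 27 November 2019.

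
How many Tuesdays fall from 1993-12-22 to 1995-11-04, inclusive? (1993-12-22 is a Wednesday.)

1993-12-22 is a Wednesday; the first Tuesday on or after it is 1993-12-28 (6 days later).
From 1993-12-28 to 1995-11-04: 3 + 365 + 308 = 676 days (rest of 1993, 1994, to 1995-11-04 in 1995).
676 ÷ 7 = 96 full weeks with remainder 4, so 96 more Tuesdays after the first → 97.

97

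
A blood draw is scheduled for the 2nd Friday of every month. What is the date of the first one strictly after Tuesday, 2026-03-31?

2026-04-10

March 2026 starts on a Sunday; its first Friday is the 6th, so the 2nd Friday is the 13th — 2026-03-13.
That is not after 2026-03-31, so look at April 2026.
April 2026 starts on a Wednesday; its first Friday is the 3rd, so the 2nd Friday is the 10th — 2026-04-10.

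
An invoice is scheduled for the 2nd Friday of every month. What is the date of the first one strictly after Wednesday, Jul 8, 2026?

Jul 10, 2026

Jul 2026 starts on a Wednesday; its first Friday is the 3rd, so the 2nd Friday is the 10th — Jul 10, 2026.
Jul 10, 2026 is after Jul 8, 2026, so that is the next one.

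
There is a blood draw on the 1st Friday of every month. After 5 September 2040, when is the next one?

7 September 2040

September 2040 starts on a Saturday, so its 1st Friday is 7 September 2040 (6 days in).
7 September 2040 is after 5 September 2040, so that is the next one.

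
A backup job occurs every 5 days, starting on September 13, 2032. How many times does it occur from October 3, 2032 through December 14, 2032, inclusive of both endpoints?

15

Occurrences land 5·i days after September 13, 2032 for i = 0, 1, 2, …
October 3, 2032 is 20 days after the start; 20 ÷ 5 = 4 remainder 0. First occurrence in the window: #5 on October 3, 2032 (4×5 = 20 days in).
December 14, 2032 is 92 days after the start; 92 ÷ 5 = 18 remainder 2. Last occurrence in the window: #19 on December 12, 2032.
Occurrences #5 through #19: 15 in total.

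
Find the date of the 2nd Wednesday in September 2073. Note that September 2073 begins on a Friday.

September 2073 begins on a Friday, so the first Wednesday is September 6 (5 days later).
The 2nd Wednesday is 1 weeks later: 6 + 7 = 13.

2073-09-13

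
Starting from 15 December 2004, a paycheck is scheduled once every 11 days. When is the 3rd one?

6 January 2005

The 3rd occurrence is 2 intervals after the first: 2 × 11 = 22 days after 15 December 2004.
December has 31 days — 16 days to the end of December leaves 6.
6 days into January → 6 January 2005.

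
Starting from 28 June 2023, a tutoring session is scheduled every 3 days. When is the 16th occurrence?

12 August 2023

The 16th occurrence is 15 intervals after the first: 15 × 3 = 45 days after 28 June 2023.
June has 30 days — 2 days to the end of June leaves 43.
July has 31 days (12 left).
12 days into August → 12 August 2023.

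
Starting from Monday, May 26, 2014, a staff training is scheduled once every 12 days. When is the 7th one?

Aug 6, 2014

The 7th occurrence is 6 intervals after the first: 6 × 12 = 72 days after May 26, 2014.
May has 31 days — 5 days to the end of May leaves 67.
Jun has 30 days (37 left).
Jul has 31 days (6 left).
6 days into Aug → Aug 6, 2014.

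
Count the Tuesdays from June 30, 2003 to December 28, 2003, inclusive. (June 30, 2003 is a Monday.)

June 30, 2003 is a Monday; the first Tuesday on or after it is July 1, 2003 (1 day later).
From July 1, 2003 to December 28, 2003: 30 + 31 + 30 + 31 + 30 + 28 = 180 days (rest of July, August, September, October, November, December).
180 ÷ 7 = 25 full weeks with remainder 5, so 25 more Tuesdays after the first → 26.

26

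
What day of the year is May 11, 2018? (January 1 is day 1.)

Days in months before May: 31 + 28 + 31 + 30 = 120.
Plus 11 days into May → day 131.

131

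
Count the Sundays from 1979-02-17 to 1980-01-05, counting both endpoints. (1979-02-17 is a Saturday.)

46

1979-02-17 is a Saturday; the first Sunday on or after it is 1979-02-18 (1 day later).
From 1979-02-18 to 1980-01-05: 316 + 5 = 321 days (rest of 1979, to 1980-01-05 in 1980).
321 ÷ 7 = 45 full weeks with remainder 6, so 45 more Sundays after the first → 46.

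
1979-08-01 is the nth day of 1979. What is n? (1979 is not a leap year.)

213

Days in months before August: 31 + 28 + 31 + 30 + 31 + 30 + 31 = 212.
Plus 1 day into August → day 213.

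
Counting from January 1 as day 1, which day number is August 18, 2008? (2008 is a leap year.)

Days in months before August: 31 + 29 + 31 + 30 + 31 + 30 + 31 = 213.
Plus 18 days into August → day 231.

231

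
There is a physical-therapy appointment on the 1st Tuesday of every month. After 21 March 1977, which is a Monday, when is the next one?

5 April 1977

March 1977 starts on a Tuesday, so its 1st Tuesday is 1 March 1977.
That is not after 21 March 1977, so look at April 1977.
April 1977 starts on a Friday, so its 1st Tuesday is 5 April 1977 (4 days in).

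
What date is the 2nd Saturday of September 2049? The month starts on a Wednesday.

11 September 2049

September 2049 begins on a Wednesday, so the first Saturday is September 4 (3 days later).
The 2nd Saturday is 1 weeks later: 4 + 7 = 11.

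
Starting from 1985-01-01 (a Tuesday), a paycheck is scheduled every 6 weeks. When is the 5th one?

1985-06-18

The 5th occurrence is 4 intervals after the first: 4 × 42 = 168 days after 1985-01-01.
January has 31 days — 30 days to the end of January leaves 138.
February has 28 days (110 left).
March has 31 days (79 left).
April has 30 days (49 left).
May has 31 days (18 left).
18 days into June → 1985-06-18.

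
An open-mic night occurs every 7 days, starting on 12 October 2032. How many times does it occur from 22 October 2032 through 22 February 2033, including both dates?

18

Occurrences land 7·i days after 12 October 2032 for i = 0, 1, 2, …
22 October 2032 is 10 days after the start; 10 ÷ 7 = 1 remainder 3; since the remainder is 3, round up to i = 2. First occurrence in the window: #3 on 26 October 2032 (2×7 = 14 days in).
22 February 2033 is 133 days after the start; 133 ÷ 7 = 19 remainder 0. Last occurrence in the window: #20 on 22 February 2033.
Occurrences #3 through #20: 18 in total.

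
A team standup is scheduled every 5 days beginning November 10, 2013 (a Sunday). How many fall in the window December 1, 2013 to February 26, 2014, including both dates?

17

Occurrences land 5·i days after November 10, 2013 for i = 0, 1, 2, …
December 1, 2013 is 21 days after the start; 21 ÷ 5 = 4 remainder 1; since the remainder is 1, round up to i = 5. First occurrence in the window: #6 on December 5, 2013 (5×5 = 25 days in).
February 26, 2014 is 108 days after the start; 108 ÷ 5 = 21 remainder 3. Last occurrence in the window: #22 on February 23, 2014.
Occurrences #6 through #22: 17 in total.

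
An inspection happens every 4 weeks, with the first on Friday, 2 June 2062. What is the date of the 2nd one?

The 2nd occurrence is 1 interval after the first: 1 × 28 = 28 days after 2 June 2062.
28 days later is 30 June 2062.

30 June 2062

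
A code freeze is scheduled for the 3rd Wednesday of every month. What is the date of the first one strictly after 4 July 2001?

18 July 2001

July 2001 starts on a Sunday; its first Wednesday is the 4th, so the 3rd Wednesday is the 18th — 18 July 2001.
18 July 2001 is after 4 July 2001, so that is the next one.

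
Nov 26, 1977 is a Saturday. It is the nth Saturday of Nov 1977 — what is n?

Day 26 falls in week ⌈26/7⌉ of the month.
Days 1–7 hold the 1st Saturday, 8–14 the 2nd, 15–21 the 3rd, 22–28 the 4th, 29–31 the 5th.
26 is in the range for the 4th.

4th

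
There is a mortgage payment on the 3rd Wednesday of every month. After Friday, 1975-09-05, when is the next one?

1975-09-17

September 1975 starts on a Monday; its first Wednesday is the 3rd, so the 3rd Wednesday is the 17th — 1975-09-17.
1975-09-17 is after 1975-09-05, so that is the next one.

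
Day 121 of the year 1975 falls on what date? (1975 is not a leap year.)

January has 31 days (121 − 31 = 90 remain).
February has 28 days (90 − 28 = 62 remain).
March has 31 days (62 − 31 = 31 remain).
April has 30 days (31 − 30 = 1 remain).
1 into May → May 1.

1975-05-01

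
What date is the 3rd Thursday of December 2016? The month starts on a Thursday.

December 2016 begins on a Thursday, so the first Thursday is December 1.
The 3rd Thursday is 2 weeks later: 1 + 14 = 15.

2016-12-15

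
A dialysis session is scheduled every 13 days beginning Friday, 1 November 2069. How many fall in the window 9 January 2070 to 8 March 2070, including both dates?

4

Occurrences land 13·i days after 1 November 2069 for i = 0, 1, 2, …
9 January 2070 is 69 days after the start; 69 ÷ 13 = 5 remainder 4; since the remainder is 4, round up to i = 6. First occurrence in the window: #7 on 18 January 2070 (6×13 = 78 days in).
8 March 2070 is 127 days after the start; 127 ÷ 13 = 9 remainder 10. Last occurrence in the window: #10 on 26 February 2070.
Occurrences #7 through #10: 4 in total.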